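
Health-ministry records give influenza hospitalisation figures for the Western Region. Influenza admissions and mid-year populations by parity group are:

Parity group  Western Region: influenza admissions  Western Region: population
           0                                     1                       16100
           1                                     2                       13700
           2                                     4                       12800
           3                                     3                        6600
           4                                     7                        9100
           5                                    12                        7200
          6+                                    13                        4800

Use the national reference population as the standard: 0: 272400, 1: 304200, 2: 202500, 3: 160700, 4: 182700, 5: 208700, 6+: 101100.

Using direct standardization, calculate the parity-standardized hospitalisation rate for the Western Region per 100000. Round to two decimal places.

Parity-specific rates per 100000 for the Western Region: 6.21, 14.60, 31.25, 45.45, 76.92, 166.67, 270.83.
Standard total = 1432300; weights = 0.1902, 0.2124, 0.1414, 0.1122, 0.1276, 0.1457, 0.0706.
Standardized rate: 0.1902×6.21 + 0.2124×14.60 + 0.1414×31.25 + 0.1122×45.45 + 0.1276×76.92 + 0.1457×166.67 + 0.0706×270.83 = 67.0138 per 100000.

67.01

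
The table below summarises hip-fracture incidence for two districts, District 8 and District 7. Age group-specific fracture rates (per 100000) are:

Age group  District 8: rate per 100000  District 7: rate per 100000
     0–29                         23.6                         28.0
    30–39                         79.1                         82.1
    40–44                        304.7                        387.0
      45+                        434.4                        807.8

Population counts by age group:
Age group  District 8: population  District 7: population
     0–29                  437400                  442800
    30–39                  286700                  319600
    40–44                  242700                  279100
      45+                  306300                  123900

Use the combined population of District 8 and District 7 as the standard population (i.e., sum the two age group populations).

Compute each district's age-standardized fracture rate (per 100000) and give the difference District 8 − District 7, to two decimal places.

Combined standard total = 2438500; weights = 0.3610, 0.2486, 0.2140, 0.1764.
District 8: 0.3610×23.6 + 0.2486×79.1 + 0.2140×304.7 + 0.1764×434.4 = 170.0235 per 100000.
District 7: 0.3610×28.0 + 0.2486×82.1 + 0.2140×387.0 + 0.1764×807.8 = 255.8438 per 100000.
Difference = 170.0235 − 255.8438 = -85.8202.

-85.82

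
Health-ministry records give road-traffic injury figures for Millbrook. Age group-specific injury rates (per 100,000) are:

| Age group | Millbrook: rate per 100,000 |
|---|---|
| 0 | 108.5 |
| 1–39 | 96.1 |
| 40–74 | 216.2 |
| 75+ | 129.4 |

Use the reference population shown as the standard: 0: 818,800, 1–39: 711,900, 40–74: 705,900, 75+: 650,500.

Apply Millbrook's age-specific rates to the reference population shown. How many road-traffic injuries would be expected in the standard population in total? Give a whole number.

3940

Expected road-traffic injuries = Σ (standard pop × age-specific rate ÷ 100,000)
= 818,800×108.5/100,000 + 711,900×96.1/100,000 + 705,900×216.2/100,000 + 650,500×129.4/100,000
= 888.40 + 684.14 + 1526.16 + 841.75 = 3940.44.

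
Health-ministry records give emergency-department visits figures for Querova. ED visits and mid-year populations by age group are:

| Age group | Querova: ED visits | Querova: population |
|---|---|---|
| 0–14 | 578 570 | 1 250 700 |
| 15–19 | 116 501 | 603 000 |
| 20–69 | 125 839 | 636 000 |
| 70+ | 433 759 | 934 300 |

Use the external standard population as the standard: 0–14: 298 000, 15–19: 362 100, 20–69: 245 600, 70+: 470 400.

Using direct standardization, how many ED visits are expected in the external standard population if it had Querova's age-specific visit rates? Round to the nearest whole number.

Age-specific rates per 1 000 for Querova: 462.597, 193.202, 197.860, 464.261.
Expected ED visits = Σ (standard pop × age-specific rate ÷ 1 000)
= 298 000×462.597/1 000 + 362 100×193.202/1 000 + 245 600×197.860/1 000 + 470 400×464.261/1 000
= 137853.89 + 69958.56 + 48594.43 + 218388.35 = 474795.23.

474795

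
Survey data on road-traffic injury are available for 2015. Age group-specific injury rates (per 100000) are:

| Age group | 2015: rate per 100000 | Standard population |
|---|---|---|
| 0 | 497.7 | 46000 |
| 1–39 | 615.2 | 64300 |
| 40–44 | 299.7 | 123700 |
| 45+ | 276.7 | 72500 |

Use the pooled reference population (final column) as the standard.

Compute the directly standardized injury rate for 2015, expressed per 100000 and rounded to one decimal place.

390.2

Standard total = 306500; weights = 0.1501, 0.2098, 0.4036, 0.2365.
Standardized rate: 0.1501×497.7 + 0.2098×615.2 + 0.4036×299.7 + 0.2365×276.7 = 390.1638 per 100000.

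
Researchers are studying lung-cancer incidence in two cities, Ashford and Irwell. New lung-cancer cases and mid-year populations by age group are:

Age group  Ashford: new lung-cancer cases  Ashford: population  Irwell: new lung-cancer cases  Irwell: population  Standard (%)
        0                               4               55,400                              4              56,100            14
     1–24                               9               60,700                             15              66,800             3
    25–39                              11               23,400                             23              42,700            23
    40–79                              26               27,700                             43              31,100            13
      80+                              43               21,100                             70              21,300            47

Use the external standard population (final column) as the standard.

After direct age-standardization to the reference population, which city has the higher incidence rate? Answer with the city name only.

Age-specific rates per 100,000 for Ashford: 7.22, 14.83, 47.01, 93.86, 203.79.
For Irwell: 7.13, 22.46, 53.86, 138.26, 328.64.
Standard weights: 0.14, 0.03, 0.23, 0.13, 0.47.
Ashford: 0.1400×7.22 + 0.0300×14.83 + 0.2300×47.01 + 0.1300×93.86 + 0.4700×203.79 = 120.2518 per 100,000.
Irwell: 0.1400×7.13 + 0.0300×22.46 + 0.2300×53.86 + 0.1300×138.26 + 0.4700×328.64 = 186.4950 per 100,000.

Irwell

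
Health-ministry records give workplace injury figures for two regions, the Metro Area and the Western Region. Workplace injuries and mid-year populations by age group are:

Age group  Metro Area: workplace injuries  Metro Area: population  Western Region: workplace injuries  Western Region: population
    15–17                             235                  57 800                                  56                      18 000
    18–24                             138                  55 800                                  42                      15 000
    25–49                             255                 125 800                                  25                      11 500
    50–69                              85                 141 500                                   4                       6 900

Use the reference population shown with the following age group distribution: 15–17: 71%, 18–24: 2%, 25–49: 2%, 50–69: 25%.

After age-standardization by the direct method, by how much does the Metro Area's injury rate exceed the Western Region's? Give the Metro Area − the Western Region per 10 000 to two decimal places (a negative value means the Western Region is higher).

6.74

Age-specific rates per 10 000 for the Metro Area: 40.66, 24.73, 20.27, 6.01.
For the Western Region: 31.11, 28.00, 21.74, 5.80.
Standard weights: 0.71, 0.02, 0.02, 0.25.
The Metro Area: 0.7100×40.66 + 0.0200×24.73 + 0.0200×20.27 + 0.2500×6.01 = 31.2686 per 10 000.
The Western Region: 0.7100×31.11 + 0.0200×28.00 + 0.0200×21.74 + 0.2500×5.80 = 24.5329 per 10 000.
Difference = 31.2686 − 24.5329 = 6.7356.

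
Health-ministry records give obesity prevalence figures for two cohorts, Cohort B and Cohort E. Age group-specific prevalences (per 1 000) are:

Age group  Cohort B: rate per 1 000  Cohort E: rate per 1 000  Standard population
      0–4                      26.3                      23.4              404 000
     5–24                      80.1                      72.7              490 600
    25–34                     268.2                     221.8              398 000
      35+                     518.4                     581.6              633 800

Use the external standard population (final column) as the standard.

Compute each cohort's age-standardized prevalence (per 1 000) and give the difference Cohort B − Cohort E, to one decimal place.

Standard total = 1 926 400; weights = 0.2097, 0.2547, 0.2066, 0.3290.
Cohort B: 0.2097×26.3 + 0.2547×80.1 + 0.2066×268.2 + 0.3290×518.4 = 251.8832 per 1 000.
Cohort E: 0.2097×23.4 + 0.2547×72.7 + 0.2066×221.8 + 0.3290×581.6 = 260.5973 per 1 000.
Difference = 251.8832 − 260.5973 = -8.7141.

-8.7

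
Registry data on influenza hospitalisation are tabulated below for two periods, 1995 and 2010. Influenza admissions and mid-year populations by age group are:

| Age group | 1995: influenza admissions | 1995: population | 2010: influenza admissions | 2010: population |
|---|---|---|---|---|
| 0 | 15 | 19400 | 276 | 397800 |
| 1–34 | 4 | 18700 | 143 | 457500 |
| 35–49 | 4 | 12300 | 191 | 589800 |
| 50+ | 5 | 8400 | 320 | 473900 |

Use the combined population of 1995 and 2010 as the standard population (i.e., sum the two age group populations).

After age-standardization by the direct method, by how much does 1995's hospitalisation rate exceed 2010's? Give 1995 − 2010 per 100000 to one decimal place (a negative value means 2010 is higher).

-2.6

Age-specific rates per 100000 for 1995: 77.32, 21.39, 32.52, 59.52.
For 2010: 69.38, 31.26, 32.38, 67.52.
Combined standard total = 1977800; weights = 0.2109, 0.2408, 0.3044, 0.2439.
1995: 0.2109×77.32 + 0.2408×21.39 + 0.3044×32.52 + 0.2439×59.52 = 45.8755 per 100000.
2010: 0.2109×69.38 + 0.2408×31.26 + 0.3044×32.38 + 0.2439×67.52 = 48.4862 per 100000.
Difference = 45.8755 − 48.4862 = -2.6107.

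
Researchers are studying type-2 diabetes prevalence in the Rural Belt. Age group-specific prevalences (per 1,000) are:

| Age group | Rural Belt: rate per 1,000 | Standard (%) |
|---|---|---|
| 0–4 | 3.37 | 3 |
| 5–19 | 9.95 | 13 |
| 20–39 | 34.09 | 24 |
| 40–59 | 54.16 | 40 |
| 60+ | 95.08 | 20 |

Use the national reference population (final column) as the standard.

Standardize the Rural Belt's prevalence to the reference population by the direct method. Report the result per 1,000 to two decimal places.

Standard weights: 0.03, 0.13, 0.24, 0.40, 0.20.
Standardized rate: 0.0300×3.37 + 0.1300×9.95 + 0.2400×34.09 + 0.4000×54.16 + 0.2000×95.08 = 50.2562 per 1,000.

50.26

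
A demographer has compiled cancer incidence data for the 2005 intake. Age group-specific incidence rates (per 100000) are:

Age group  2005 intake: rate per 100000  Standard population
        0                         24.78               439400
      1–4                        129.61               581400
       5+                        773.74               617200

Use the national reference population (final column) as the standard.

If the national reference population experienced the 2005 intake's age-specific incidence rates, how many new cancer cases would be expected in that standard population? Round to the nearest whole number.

Expected new cancer cases = Σ (standard pop × age-specific rate ÷ 100000)
= 439400×24.78/100000 + 581400×129.61/100000 + 617200×773.74/100000
= 108.88 + 753.55 + 4775.52 = 5637.96.

5638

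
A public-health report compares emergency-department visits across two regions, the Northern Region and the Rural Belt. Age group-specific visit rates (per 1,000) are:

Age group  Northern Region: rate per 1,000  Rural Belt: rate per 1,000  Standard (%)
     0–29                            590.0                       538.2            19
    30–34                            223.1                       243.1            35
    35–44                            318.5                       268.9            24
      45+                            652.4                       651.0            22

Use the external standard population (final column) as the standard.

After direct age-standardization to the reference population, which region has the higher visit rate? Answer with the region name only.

Northern Region

Standard weights: 0.19, 0.35, 0.24, 0.22.
The Northern Region: 0.1900×590.0 + 0.3500×223.1 + 0.2400×318.5 + 0.2200×652.4 = 410.1530 per 1,000.
The Rural Belt: 0.1900×538.2 + 0.3500×243.1 + 0.2400×268.9 + 0.2200×651.0 = 395.0990 per 1,000.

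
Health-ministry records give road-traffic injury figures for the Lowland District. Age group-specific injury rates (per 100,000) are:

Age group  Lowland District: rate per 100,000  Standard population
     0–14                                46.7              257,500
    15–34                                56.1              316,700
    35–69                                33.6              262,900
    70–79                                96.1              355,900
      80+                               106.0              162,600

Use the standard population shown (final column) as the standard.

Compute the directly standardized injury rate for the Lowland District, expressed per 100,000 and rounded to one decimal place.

66.4

Standard total = 1,355,600; weights = 0.1900, 0.2336, 0.1939, 0.2625, 0.1199.
Standardized rate: 0.1900×46.7 + 0.2336×56.1 + 0.1939×33.6 + 0.2625×96.1 + 0.1199×106.0 = 66.4379 per 100,000.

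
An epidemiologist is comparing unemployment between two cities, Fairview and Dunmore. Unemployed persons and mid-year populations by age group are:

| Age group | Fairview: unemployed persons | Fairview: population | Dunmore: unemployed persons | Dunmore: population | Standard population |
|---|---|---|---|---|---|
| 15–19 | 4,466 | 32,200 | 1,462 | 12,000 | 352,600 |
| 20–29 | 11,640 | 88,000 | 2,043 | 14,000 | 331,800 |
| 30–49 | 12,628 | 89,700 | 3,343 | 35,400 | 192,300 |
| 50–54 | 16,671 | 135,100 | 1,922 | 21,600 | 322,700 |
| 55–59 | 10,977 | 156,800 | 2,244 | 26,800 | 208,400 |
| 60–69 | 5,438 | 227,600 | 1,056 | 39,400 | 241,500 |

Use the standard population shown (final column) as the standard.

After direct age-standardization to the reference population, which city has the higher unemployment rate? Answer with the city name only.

Fairview

Age-specific rates per 1,000 for Fairview: 138.696, 132.273, 140.780, 123.397, 70.006, 23.893.
For Dunmore: 121.833, 145.929, 94.435, 88.981, 83.731, 26.802.
Standard total = 1,649,300; weights = 0.2138, 0.2012, 0.1166, 0.1957, 0.1264, 0.1464.
Fairview: 0.2138×138.696 + 0.2012×132.273 + 0.1166×140.780 + 0.1957×123.397 + 0.1264×70.006 + 0.1464×23.893 = 109.1639 per 1,000.
Dunmore: 0.2138×121.833 + 0.2012×145.929 + 0.1166×94.435 + 0.1957×88.981 + 0.1264×83.731 + 0.1464×26.802 = 98.3290 per 1,000.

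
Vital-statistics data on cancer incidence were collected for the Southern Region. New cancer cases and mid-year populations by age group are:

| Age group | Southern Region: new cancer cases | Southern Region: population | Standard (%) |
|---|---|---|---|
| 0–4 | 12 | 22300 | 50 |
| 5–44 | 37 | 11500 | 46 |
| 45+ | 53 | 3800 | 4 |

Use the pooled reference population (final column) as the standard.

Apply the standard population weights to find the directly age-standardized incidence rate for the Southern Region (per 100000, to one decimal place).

230.7

Age-specific rates per 100000 for the Southern Region: 53.81, 321.74, 1394.74.
Standard weights: 0.50, 0.46, 0.04.
Standardized rate: 0.5000×53.81 + 0.4600×321.74 + 0.0400×1394.74 = 230.6953 per 100000.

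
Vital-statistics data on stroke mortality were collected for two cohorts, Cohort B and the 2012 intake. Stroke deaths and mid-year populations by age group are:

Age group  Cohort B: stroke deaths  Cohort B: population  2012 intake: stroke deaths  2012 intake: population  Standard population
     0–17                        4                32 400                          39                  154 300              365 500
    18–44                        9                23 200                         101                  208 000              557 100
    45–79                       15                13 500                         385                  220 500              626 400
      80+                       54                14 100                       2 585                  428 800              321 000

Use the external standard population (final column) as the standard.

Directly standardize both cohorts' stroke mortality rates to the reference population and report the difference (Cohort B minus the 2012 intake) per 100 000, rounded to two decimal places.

-64.45

Age-specific rates per 100 000 for Cohort B: 12.35, 38.79, 111.11, 382.98.
For the 2012 intake: 25.28, 48.56, 174.60, 602.85.
Standard total = 1 870 000; weights = 0.1955, 0.2979, 0.3350, 0.1717.
Cohort B: 0.1955×12.35 + 0.2979×38.79 + 0.3350×111.11 + 0.1717×382.98 = 116.9306 per 100 000.
The 2012 intake: 0.1955×25.28 + 0.2979×48.56 + 0.3350×174.60 + 0.1717×602.85 = 181.3767 per 100 000.
Difference = 116.9306 − 181.3767 = -64.4461.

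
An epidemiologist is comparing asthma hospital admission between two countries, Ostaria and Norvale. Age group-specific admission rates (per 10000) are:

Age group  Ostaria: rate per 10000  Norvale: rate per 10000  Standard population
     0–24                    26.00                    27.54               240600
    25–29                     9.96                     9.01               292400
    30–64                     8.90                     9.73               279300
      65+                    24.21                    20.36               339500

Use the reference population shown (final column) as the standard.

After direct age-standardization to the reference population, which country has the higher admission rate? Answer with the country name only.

Standard total = 1151800; weights = 0.2089, 0.2539, 0.2425, 0.2948.
Ostaria: 0.2089×26.00 + 0.2539×9.96 + 0.2425×8.90 + 0.2948×24.21 = 17.2538 per 10000.
Norvale: 0.2089×27.54 + 0.2539×9.01 + 0.2425×9.73 + 0.2948×20.36 = 16.4008 per 10000.

Ostaria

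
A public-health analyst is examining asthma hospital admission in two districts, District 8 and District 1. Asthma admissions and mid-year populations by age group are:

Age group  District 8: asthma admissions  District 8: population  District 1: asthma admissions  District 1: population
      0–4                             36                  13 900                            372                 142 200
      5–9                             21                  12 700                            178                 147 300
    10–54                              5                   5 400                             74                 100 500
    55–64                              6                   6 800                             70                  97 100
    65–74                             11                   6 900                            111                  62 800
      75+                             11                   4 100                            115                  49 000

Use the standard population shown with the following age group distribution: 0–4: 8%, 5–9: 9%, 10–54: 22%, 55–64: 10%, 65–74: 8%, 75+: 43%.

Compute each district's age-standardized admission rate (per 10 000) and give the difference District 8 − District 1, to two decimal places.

2.26

Age-specific rates per 10 000 for District 8: 25.90, 16.54, 9.26, 8.82, 15.94, 26.83.
For District 1: 26.16, 12.08, 7.36, 7.21, 17.68, 23.47.
Standard weights: 0.08, 0.09, 0.22, 0.10, 0.08, 0.43.
District 8: 0.0800×25.90 + 0.0900×16.54 + 0.2200×9.26 + 0.1000×8.82 + 0.0800×15.94 + 0.4300×26.83 = 19.2915 per 10 000.
District 1: 0.0800×26.16 + 0.0900×12.08 + 0.2200×7.36 + 0.1000×7.21 + 0.0800×17.68 + 0.4300×23.47 = 17.0271 per 10 000.
Difference = 19.2915 − 17.0271 = 2.2644.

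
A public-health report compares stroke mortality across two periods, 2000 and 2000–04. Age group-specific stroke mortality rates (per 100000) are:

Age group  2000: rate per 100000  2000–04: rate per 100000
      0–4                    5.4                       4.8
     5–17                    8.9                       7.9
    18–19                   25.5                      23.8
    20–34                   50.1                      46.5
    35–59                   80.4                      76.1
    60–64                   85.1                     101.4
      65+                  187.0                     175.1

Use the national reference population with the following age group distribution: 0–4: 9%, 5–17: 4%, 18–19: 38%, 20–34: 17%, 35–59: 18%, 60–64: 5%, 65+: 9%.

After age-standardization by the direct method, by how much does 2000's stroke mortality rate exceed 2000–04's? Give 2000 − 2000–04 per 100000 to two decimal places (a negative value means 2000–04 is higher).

Standard weights: 0.09, 0.04, 0.38, 0.17, 0.18, 0.05, 0.09.
2000: 0.0900×5.4 + 0.0400×8.9 + 0.3800×25.5 + 0.1700×50.1 + 0.1800×80.4 + 0.0500×85.1 + 0.0900×187.0 = 54.6060 per 100000.
2000–04: 0.0900×4.8 + 0.0400×7.9 + 0.3800×23.8 + 0.1700×46.5 + 0.1800×76.1 + 0.0500×101.4 + 0.0900×175.1 = 52.2240 per 100000.
Difference = 54.6060 − 52.2240 = 2.3820.

2.38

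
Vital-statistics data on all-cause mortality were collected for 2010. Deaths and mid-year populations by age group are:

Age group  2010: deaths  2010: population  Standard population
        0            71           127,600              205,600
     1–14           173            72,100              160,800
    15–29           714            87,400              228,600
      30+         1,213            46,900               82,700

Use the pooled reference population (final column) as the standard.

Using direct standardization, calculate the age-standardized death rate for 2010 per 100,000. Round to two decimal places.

Age-specific rates per 100,000 for 2010: 55.64, 239.94, 816.93, 2586.35.
Standard total = 677,700; weights = 0.3034, 0.2373, 0.3373, 0.1220.
Standardized rate: 0.3034×55.64 + 0.2373×239.94 + 0.3373×816.93 + 0.1220×2586.35 = 664.9929 per 100,000.

664.99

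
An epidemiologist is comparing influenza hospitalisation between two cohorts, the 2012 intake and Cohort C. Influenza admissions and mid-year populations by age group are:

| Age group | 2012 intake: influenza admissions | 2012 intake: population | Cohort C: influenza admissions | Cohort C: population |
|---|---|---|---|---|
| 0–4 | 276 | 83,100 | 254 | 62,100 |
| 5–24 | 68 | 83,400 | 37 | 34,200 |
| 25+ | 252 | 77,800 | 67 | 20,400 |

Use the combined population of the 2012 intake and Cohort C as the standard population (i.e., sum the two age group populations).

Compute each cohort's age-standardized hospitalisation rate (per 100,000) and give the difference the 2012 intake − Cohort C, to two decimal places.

-40.84

Age-specific rates per 100,000 for the 2012 intake: 332.13, 81.53, 323.91.
For Cohort C: 409.02, 108.19, 328.43.
Combined standard total = 361,000; weights = 0.4022, 0.3258, 0.2720.
The 2012 intake: 0.4022×332.13 + 0.3258×81.53 + 0.2720×323.91 = 248.2589 per 100,000.
Cohort C: 0.4022×409.02 + 0.3258×108.19 + 0.2720×328.43 = 289.0973 per 100,000.
Difference = 248.2589 − 289.0973 = -40.8384.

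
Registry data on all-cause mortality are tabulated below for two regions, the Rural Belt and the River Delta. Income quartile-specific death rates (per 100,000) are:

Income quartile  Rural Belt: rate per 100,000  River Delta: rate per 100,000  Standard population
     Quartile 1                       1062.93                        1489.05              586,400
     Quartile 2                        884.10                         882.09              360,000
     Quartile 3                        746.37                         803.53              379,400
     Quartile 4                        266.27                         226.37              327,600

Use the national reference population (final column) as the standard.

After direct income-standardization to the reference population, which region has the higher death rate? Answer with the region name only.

River Delta

Standard total = 1,653,400; weights = 0.3547, 0.2177, 0.2295, 0.1981.
The Rural Belt: 0.3547×1062.93 + 0.2177×884.10 + 0.2295×746.37 + 0.1981×266.27 = 793.5049 per 100,000.
The River Delta: 0.3547×1489.05 + 0.2177×882.09 + 0.2295×803.53 + 0.1981×226.37 = 949.4069 per 100,000.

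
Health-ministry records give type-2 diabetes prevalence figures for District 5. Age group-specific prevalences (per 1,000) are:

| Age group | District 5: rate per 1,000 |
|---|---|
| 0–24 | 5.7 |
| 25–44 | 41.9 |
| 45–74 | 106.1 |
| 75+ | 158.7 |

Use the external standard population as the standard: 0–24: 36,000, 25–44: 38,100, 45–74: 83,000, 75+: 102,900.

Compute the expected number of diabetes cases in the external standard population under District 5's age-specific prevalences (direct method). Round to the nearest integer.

Expected diabetes cases = Σ (standard pop × age-specific rate ÷ 1,000)
= 36,000×5.7/1,000 + 38,100×41.9/1,000 + 83,000×106.1/1,000 + 102,900×158.7/1,000
= 205.20 + 1596.39 + 8806.30 + 16330.23 = 26938.12.

26938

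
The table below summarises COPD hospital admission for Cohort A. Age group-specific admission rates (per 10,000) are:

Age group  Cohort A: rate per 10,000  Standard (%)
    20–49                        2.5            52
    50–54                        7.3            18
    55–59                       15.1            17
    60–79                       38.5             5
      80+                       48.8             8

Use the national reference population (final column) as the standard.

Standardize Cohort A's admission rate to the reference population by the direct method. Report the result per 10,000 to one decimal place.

Standard weights: 0.52, 0.18, 0.17, 0.05, 0.08.
Standardized rate: 0.5200×2.5 + 0.1800×7.3 + 0.1700×15.1 + 0.0500×38.5 + 0.0800×48.8 = 11.0100 per 10,000.

11.0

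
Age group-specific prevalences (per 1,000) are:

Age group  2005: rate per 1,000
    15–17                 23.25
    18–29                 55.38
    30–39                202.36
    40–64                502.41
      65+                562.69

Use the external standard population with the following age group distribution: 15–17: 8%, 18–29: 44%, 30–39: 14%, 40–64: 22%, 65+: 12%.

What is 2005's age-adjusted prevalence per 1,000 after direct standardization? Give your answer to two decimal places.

Standard weights: 0.08, 0.44, 0.14, 0.22, 0.12.
Standardized rate: 0.0800×23.25 + 0.4400×55.38 + 0.1400×202.36 + 0.2200×502.41 + 0.1200×562.69 = 232.6106 per 1,000.

232.61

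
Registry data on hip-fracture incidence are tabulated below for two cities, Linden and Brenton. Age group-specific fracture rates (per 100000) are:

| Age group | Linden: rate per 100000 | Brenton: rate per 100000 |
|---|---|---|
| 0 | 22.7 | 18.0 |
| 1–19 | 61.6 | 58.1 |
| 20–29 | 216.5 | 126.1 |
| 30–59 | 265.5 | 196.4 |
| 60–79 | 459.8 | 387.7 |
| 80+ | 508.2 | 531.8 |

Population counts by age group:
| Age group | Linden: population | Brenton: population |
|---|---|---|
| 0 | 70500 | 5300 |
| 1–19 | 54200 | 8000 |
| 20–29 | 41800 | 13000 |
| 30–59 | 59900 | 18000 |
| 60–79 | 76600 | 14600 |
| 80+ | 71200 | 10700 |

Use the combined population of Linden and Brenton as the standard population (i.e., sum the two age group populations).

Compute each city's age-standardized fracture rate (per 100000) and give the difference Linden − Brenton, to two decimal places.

Combined standard total = 443800; weights = 0.1708, 0.1402, 0.1235, 0.1755, 0.2055, 0.1845.
Linden: 0.1708×22.7 + 0.1402×61.6 + 0.1235×216.5 + 0.1755×265.5 + 0.2055×459.8 + 0.1845×508.2 = 274.1194 per 100000.
Brenton: 0.1708×18.0 + 0.1402×58.1 + 0.1235×126.1 + 0.1755×196.4 + 0.2055×387.7 + 0.1845×531.8 = 239.0733 per 100000.
Difference = 274.1194 − 239.0733 = 35.0461.

35.05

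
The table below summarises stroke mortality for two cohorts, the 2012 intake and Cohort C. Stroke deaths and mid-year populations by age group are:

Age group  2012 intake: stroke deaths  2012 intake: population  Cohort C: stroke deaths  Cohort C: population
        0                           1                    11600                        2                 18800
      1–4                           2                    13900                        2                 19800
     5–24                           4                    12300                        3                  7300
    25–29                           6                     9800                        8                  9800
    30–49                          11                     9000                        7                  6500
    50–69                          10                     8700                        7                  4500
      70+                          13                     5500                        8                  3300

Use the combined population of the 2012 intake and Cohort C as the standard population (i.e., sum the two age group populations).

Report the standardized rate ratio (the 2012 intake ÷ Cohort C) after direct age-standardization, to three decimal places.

0.905

Age-specific rates per 100000 for the 2012 intake: 8.62, 14.39, 32.52, 61.22, 122.22, 114.94, 236.36.
For Cohort C: 10.64, 10.10, 41.10, 81.63, 107.69, 155.56, 242.42.
Combined standard total = 140800; weights = 0.2159, 0.2393, 0.1392, 0.1392, 0.1101, 0.0938, 0.0625.
The 2012 intake: 0.2159×8.62 + 0.2393×14.39 + 0.1392×32.52 + 0.1392×61.22 + 0.1101×122.22 + 0.0938×114.94 + 0.0625×236.36 = 57.3583 per 100000.
Cohort C: 0.2159×10.64 + 0.2393×10.10 + 0.1392×41.10 + 0.1392×81.63 + 0.1101×107.69 + 0.0938×155.56 + 0.0625×242.42 = 63.3891 per 100000.
Ratio = 57.3583 ÷ 63.3891 = 0.90486.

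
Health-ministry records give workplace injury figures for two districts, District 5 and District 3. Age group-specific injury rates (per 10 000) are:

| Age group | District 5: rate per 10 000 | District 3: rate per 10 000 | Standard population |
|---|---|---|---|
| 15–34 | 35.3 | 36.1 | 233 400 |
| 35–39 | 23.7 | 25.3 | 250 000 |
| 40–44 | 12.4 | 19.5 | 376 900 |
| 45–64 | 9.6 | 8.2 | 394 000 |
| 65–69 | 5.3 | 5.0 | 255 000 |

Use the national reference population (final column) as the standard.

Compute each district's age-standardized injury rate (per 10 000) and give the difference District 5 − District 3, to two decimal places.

Standard total = 1 509 300; weights = 0.1546, 0.1656, 0.2497, 0.2610, 0.1690.
District 5: 0.1546×35.3 + 0.1656×23.7 + 0.2497×12.4 + 0.2610×9.6 + 0.1690×5.3 = 15.8825 per 10 000.
District 3: 0.1546×36.1 + 0.1656×25.3 + 0.2497×19.5 + 0.2610×8.2 + 0.1690×5.0 = 17.6281 per 10 000.
Difference = 15.8825 − 17.6281 = -1.7456.

-1.75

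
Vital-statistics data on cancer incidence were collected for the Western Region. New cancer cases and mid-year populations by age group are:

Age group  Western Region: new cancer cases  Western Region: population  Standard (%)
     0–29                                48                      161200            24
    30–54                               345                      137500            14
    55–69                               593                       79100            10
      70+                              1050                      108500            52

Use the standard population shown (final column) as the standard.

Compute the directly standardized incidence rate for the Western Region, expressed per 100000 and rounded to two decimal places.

620.47

Age-specific rates per 100000 for the Western Region: 29.78, 250.91, 749.68, 967.74.
Standard weights: 0.24, 0.14, 0.10, 0.52.
Standardized rate: 0.2400×29.78 + 0.1400×250.91 + 0.1000×749.68 + 0.5200×967.74 = 620.4679 per 100000.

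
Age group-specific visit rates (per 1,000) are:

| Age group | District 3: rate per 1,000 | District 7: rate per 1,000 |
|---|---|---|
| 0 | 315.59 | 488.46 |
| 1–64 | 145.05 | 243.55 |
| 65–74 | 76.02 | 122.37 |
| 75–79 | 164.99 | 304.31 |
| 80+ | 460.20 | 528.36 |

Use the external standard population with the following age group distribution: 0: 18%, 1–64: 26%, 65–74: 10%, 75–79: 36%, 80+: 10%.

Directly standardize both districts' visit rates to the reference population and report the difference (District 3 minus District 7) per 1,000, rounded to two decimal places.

-118.33

Standard weights: 0.18, 0.26, 0.10, 0.36, 0.10.
District 3: 0.1800×315.59 + 0.2600×145.05 + 0.1000×76.02 + 0.3600×164.99 + 0.1000×460.20 = 207.5376 per 1,000.
District 7: 0.1800×488.46 + 0.2600×243.55 + 0.1000×122.37 + 0.3600×304.31 + 0.1000×528.36 = 325.8704 per 1,000.
Difference = 207.5376 − 325.8704 = -118.3328.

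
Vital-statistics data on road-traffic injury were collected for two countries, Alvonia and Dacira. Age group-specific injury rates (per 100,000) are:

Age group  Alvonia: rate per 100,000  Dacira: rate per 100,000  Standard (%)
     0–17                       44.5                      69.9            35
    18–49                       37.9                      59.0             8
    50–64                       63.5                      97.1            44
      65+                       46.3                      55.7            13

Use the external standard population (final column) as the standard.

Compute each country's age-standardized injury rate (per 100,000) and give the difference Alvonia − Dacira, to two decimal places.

-26.58

Standard weights: 0.35, 0.08, 0.44, 0.13.
Alvonia: 0.3500×44.5 + 0.0800×37.9 + 0.4400×63.5 + 0.1300×46.3 = 52.5660 per 100,000.
Dacira: 0.3500×69.9 + 0.0800×59.0 + 0.4400×97.1 + 0.1300×55.7 = 79.1500 per 100,000.
Difference = 52.5660 − 79.1500 = -26.5840.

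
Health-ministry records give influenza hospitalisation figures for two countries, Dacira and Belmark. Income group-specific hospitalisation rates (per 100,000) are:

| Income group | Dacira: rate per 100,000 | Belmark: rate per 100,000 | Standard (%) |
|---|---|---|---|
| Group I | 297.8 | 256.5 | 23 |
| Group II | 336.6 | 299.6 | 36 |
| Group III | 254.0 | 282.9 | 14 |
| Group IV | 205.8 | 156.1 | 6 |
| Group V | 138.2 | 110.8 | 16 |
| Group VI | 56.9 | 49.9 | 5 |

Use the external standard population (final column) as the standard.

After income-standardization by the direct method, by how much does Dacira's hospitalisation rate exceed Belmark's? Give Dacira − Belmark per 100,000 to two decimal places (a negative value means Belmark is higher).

26.49

Standard weights: 0.23, 0.36, 0.14, 0.06, 0.16, 0.05.
Dacira: 0.2300×297.8 + 0.3600×336.6 + 0.1400×254.0 + 0.0600×205.8 + 0.1600×138.2 + 0.0500×56.9 = 262.5350 per 100,000.
Belmark: 0.2300×256.5 + 0.3600×299.6 + 0.1400×282.9 + 0.0600×156.1 + 0.1600×110.8 + 0.0500×49.9 = 236.0460 per 100,000.
Difference = 262.5350 − 236.0460 = 26.4890.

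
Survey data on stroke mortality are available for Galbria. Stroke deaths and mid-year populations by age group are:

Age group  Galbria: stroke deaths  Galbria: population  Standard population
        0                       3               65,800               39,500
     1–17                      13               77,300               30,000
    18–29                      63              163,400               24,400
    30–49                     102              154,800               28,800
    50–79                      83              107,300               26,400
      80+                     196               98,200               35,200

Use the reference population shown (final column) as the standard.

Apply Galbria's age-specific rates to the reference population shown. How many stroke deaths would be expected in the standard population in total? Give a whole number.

Age-specific rates per 100,000 for Galbria: 4.56, 16.82, 38.56, 65.89, 77.35, 199.59.
Expected stroke deaths = Σ (standard pop × age-specific rate ÷ 100,000)
= 39,500×4.56/100,000 + 30,000×16.82/100,000 + 24,400×38.56/100,000 + 28,800×65.89/100,000 + 26,400×77.35/100,000 + 35,200×199.59/100,000
= 1.80 + 5.05 + 9.41 + 18.98 + 20.42 + 70.26 = 125.91.

126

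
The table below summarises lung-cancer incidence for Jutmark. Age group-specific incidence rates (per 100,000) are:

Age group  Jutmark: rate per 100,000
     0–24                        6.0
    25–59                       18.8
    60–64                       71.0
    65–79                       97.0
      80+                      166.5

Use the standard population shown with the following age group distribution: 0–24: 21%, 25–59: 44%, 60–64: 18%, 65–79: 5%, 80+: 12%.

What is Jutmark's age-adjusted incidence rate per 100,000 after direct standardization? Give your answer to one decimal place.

47.1

Standard weights: 0.21, 0.44, 0.18, 0.05, 0.12.
Standardized rate: 0.2100×6.0 + 0.4400×18.8 + 0.1800×71.0 + 0.0500×97.0 + 0.1200×166.5 = 47.1420 per 100,000.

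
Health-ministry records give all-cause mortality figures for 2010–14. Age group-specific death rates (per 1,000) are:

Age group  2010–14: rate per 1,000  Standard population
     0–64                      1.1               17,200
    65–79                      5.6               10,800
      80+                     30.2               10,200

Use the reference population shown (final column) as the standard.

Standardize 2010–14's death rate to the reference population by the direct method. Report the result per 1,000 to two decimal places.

Standard total = 38,200; weights = 0.4503, 0.2827, 0.2670.
Standardized rate: 0.4503×1.1 + 0.2827×5.6 + 0.2670×30.2 = 10.1424 per 1,000.

10.14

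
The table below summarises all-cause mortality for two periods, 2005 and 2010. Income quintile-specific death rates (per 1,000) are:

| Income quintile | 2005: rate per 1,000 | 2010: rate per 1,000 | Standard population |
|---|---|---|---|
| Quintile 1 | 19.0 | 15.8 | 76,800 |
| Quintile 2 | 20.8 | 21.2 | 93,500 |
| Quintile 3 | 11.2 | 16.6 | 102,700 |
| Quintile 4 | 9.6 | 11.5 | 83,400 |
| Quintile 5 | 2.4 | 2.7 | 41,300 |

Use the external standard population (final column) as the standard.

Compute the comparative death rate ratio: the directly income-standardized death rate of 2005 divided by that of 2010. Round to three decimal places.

Standard total = 397,700; weights = 0.1931, 0.2351, 0.2582, 0.2097, 0.1038.
2005: 0.1931×19.0 + 0.2351×20.8 + 0.2582×11.2 + 0.2097×9.6 + 0.1038×2.4 = 13.7139 per 1,000.
2010: 0.1931×15.8 + 0.2351×21.2 + 0.2582×16.6 + 0.2097×11.5 + 0.1038×2.7 = 15.0140 per 1,000.
Ratio = 13.7139 ÷ 15.0140 = 0.91340.

0.913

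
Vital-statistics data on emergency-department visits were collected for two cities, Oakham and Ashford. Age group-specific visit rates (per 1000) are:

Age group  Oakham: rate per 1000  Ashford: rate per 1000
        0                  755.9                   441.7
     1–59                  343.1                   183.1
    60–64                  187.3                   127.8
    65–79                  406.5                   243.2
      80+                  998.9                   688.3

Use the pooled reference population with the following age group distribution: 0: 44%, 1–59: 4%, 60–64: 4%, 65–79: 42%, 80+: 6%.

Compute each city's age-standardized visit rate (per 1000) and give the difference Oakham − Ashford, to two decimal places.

234.25

Standard weights: 0.44, 0.04, 0.04, 0.42, 0.06.
Oakham: 0.4400×755.9 + 0.0400×343.1 + 0.0400×187.3 + 0.4200×406.5 + 0.0600×998.9 = 584.4760 per 1000.
Ashford: 0.4400×441.7 + 0.0400×183.1 + 0.0400×127.8 + 0.4200×243.2 + 0.0600×688.3 = 350.2260 per 1000.
Difference = 584.4760 − 350.2260 = 234.2500.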